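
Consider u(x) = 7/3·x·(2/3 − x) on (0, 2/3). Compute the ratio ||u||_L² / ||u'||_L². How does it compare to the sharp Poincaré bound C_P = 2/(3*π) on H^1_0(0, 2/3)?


||u||_L² / ||u'||_L² = sqrt(10)/15 < C_P = 2/(3*π).

u(x) = 7/3·x·(2/3 − x), so u'(x) = 14/9 - 14*x/3.
u(x) = 7/3·x·(2/3 − x) vanishes at x = 0 and x = 2/3, so u ∈ H^1_0(0, 2/3). Differentiate via the product rule and integrate the resulting polynomials term by term.
  ∫_0^2/3 u² dx = ∫_0^2/3 (49*x^4/9 - 196*x^3/27 + 196*x^2/81) dx. Term by term:
    ∫_0^2/3 49*x^4/9 dx = 1568/10935;  ∫_0^2/3 -196*x^3/27 dx = -784/2187;  ∫_0^2/3 196*x^2/81 dx = 1568/6561.
  Sum: 1568/10935 − 784/2187 + 1568/6561 = 784/32805.
  ∫_0^2/3 (u')² dx = ∫_0^2/3 (196*x^2/9 - 392*x/27 + 196/81) dx. Term by term:
    ∫_0^2/3 196*x^2/9 dx = 1568/729;  ∫_0^2/3 -392*x/27 dx = -784/243;  ∫_0^2/3 196/81 dx = 392/243.
  Sum: 1568/729 − 784/243 + 392/243 = 392/729.
∫_0^2/3 u² dx = 784/32805, so ||u||_L² = 28*sqrt(5)/405.
∫_0^2/3 (u')² dx = 392/729, so ||u'||_L² = 14*sqrt(2)/27.
Ratio ||u||_L² / ||u'||_L² = sqrt(10)/15.
Sharp Poincaré constant on H^1_0(0, 2/3) is C_P = L/π = 2/(3*π), achieved by sin(3*π/2·x).
A polynomial bump cannot attain the sharp Poincaré constant (only the first sine eigenfunction does), so the ratio is strictly less than C_P, consistent with ||u||_L² ≤ C_P ||u'||_L².


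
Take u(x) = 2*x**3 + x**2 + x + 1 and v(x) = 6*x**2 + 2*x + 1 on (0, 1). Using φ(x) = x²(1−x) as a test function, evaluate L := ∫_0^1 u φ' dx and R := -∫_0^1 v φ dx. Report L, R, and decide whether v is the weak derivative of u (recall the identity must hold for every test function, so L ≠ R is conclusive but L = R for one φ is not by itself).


LHS = -23/60, RHS = -23/60. Yes, v = u' weakly.

u(x) = 2*x**3 + x**2 + x + 1, classical derivative u'(x) = 6*x**2 + 2*x + 1.
φ(x) = x²(1−x), so φ'(x) = x*(2 - 3*x).
Note φ(0) = φ(1) = 0, so the boundary term u·φ vanishes.
LHS = ∫_0^1 u(x) φ'(x) dx = ∫_0^1 (-6*x^5 + x^4 - x^3 - x^2 + 2*x) dx. Term by term:
  ∫_0^1 -6*x^5 dx = -1;  ∫_0^1 x^4 dx = 1/5;  ∫_0^1 -x^3 dx = -1/4;
  ∫_0^1 -x^2 dx = -1/3;  ∫_0^1 2*x dx = 1.
Sum: -1 + 1/5 − 1/4 − 1/3 + 1 = -23/60.
So LHS = -23/60.
∫_0^1 v(x) φ(x) dx = ∫_0^1 (-6*x^5 + 4*x^4 + x^3 + x^2) dx. Term by term:
  ∫_0^1 -6*x^5 dx = -1;  ∫_0^1 4*x^4 dx = 4/5;  ∫_0^1 x^3 dx = 1/4;
  ∫_0^1 x^2 dx = 1/3.
Sum: -1 + 4/5 + 1/4 + 1/3 = 23/60.
So RHS = -∫_0^1 v(x) φ(x) dx = -23/60.
LHS = RHS, so the identity holds for this test φ.
Moreover u is smooth here and v(x) = u'(x) = 6*x**2 + 2*x + 1 pointwise, so the identity holds for every test function. Hence v is the weak derivative of u.


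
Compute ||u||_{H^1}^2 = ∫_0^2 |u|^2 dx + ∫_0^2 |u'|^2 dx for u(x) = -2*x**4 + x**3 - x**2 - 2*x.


||u||_{H^1}^2 = 398728/315

The H^1 norm (squared) on an interval (0, L) is
  ||u||_{H^1}^2 = ∫_0^L u(x)^2 dx + ∫_0^L u'(x)^2 dx.
Compute u'(x) = -8*x**3 + 3*x**2 - 2*x - 2.
Then u(x)^2 = 4*x**8 - 4*x**7 + 5*x**6 + 6*x**5 - 3*x**4 + 4*x**3 + 4*x**2 and u'(x)^2 = 64*x**6 - 48*x**5 + 41*x**4 + 20*x**3 - 8*x**2 + 8*x + 4.
Integrate each monomial from 0 to 2 using ∫_0^2 c·x^n dx = c·2^(n+1)/(n+1):
  ∫_0^2 u(x)^2 dx = ∫_0^2 (4*x^8 - 4*x^7 + 5*x^6 + 6*x^5 - 3*x^4 + 4*x^3 + 4*x^2) dx. Term by term:
    ∫_0^2 4*x^8 dx = 2048/9;  ∫_0^2 -4*x^7 dx = -128;  ∫_0^2 5*x^6 dx = 640/7;
    ∫_0^2 6*x^5 dx = 64;  ∫_0^2 -3*x^4 dx = -96/5;  ∫_0^2 4*x^3 dx = 16;
    ∫_0^2 4*x^2 dx = 32/3.
  Sum: 2048/9 − 128 + 640/7 + 64 − 96/5 + 16 + 32/3 = 82672/315.
  ∫_0^2 u'(x)^2 dx = ∫_0^2 (64*x^6 - 48*x^5 + 41*x^4 + 20*x^3 - 8*x^2 + 8*x + 4) dx. Term by term:
    ∫_0^2 64*x^6 dx = 8192/7;  ∫_0^2 -48*x^5 dx = -512;  ∫_0^2 41*x^4 dx = 1312/5;
    ∫_0^2 20*x^3 dx = 80;  ∫_0^2 -8*x^2 dx = -64/3;  ∫_0^2 8*x dx = 16;
    ∫_0^2 4 dx = 8.
  Sum: 8192/7 − 512 + 1312/5 + 80 − 64/3 + 16 + 8 = 105352/105.
Adding: ||u||_{H^1}^2 = 82672/315 + 105352/105 = 398728/315.


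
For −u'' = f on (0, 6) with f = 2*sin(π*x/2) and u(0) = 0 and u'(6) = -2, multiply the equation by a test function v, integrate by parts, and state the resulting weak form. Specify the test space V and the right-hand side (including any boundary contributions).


V = {v ∈ H^1(0, 6) : v(0) = 0} (test functions vanish at x = 0 where u is specified); weak form: ∫_0^6 u'v' dx = ∫_0^6 (2*sin(π*x/2)) v dx − 2·v(6) for all v ∈ V.

Multiply both sides by a test function v and integrate from 0 to 6:
  ∫_0^6 −u''(x) v(x) dx = ∫_0^6 f(x) v(x) dx.
Integrate the LHS by parts once:
  ∫_0^6 −u'' v dx = −[u'(x) v(x)]_0^6 + ∫_0^6 u'(x) v'(x) dx.
Thus ∫_0^6 u'(x) v'(x) dx = ∫_0^6 f(x) v(x) dx + [u'(x) v(x)]_0^6.
Choose V so that boundary terms are either known or forced to vanish.
Mixed BC: u(0) = 0 (Dirichlet) and u'(6) = -2 (Neumann). Define V = {v ∈ H^1(0, 6) : v(0) = 0}. Then [u' v]_0^6 = u'(6)·v(6) − u'(0)·0 = − 2·v(6).
Weak formulation: find u (satisfying any essential BC) such that ∫_0^6 u'(x) v'(x) dx = ∫_0^6 f v dx − 2·v(6) for all v ∈ V (Dirichlet at 0 absorbed into V; Neumann datum at x = 6 contributes the boundary term).
Substituting f(x) = 2*sin(π*x/2), the right-hand side is ∫_0^6 (2*sin(π*x/2)) v dx − 2·v(6).


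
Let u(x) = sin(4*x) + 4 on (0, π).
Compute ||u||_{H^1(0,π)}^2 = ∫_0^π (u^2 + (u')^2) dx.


||u||_{H^1(0,π)}^2 = 49*π/2

u'(x) = 4*cos(4*x).
Expand u² and (u')² and integrate term by term on (0, π), using: for integers n ≥ 1, ∫_0^π sin²(nx) dx = ∫_0^π cos²(nx) dx = π/2; for n ≠ n', ∫_0^π sin(nx)sin(n'x) dx = ∫_0^π cos(nx)cos(n'x) dx = 0; and by product-to-sum, ∫_0^π sin(nx)cos(n'x) dx = ½∫_0^π [sin((n+n')x) + sin((n−n')x)] dx, which is 0 when n+n' is even and 2n/(n²−n'²) when n+n' is odd (it need not vanish on (0, π)). For the constant mode: ∫_0^π 1 dx = π, ∫_0^π cos(nx) dx = 0, ∫_0^π sin(nx) dx = (1−(−1)^n)/n.
  u² squared terms: (4)²·∫1 dx = 16·π = 16*π;  (1)²·∫sin(4x)² dx = 1·π/2 = π/2.
  u² cross terms: 2·(4)·(1)·∫1·sin(4x) dx = 8·(0) = 0.
  So ∫_0^π u² dx = 16*π + π/2 + 0 = 33*π/2.
  (u')² squared terms: (4)²·∫cos(4x)² dx = 16·π/2 = 8*π.
  So ∫_0^π (u')² dx = 8*π.
||u||_{H^1}^2 = (33*π/2) + (8*π) = 49*π/2.


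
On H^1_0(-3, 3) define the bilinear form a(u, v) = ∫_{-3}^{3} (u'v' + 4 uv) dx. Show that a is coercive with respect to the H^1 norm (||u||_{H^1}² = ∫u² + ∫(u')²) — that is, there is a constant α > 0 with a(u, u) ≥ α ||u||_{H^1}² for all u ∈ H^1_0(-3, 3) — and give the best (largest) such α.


α = 1

Coercivity of a(·,·) on H^1_0(-3, 3) means a(u, u) ≥ α ||u||_{H^1}² for every u ∈ H^1_0.
The interval has length L = 6, and Poincaré/coercivity depend only on L. Here a(u, u) = ∫(u')² + (4)·∫u².
Here c = 4 ≥ 1, so a(u,u) = ∫(u')² + c∫u² ≥ ∫(u')² + ∫u² = ||u||_{H^1}², i.e. α = 1 works. No larger α is possible: a(u,u) ≥ α||u||_{H^1}² means (1−α)∫(u')² ≥ (α−c)∫u², and for the modes u_n = sin(nπ(x−x₀)/L) (x₀ the left endpoint) one has ∫u_n²/∫(u_n')² = (L/(nπ))² → 0, so a(u_n,u_n)/||u_n||_{H^1}² → 1. Hence the optimal constant is α = 1.
Therefore α = 1.


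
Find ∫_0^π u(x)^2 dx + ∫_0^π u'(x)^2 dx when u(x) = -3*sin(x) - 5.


||u||_{H^1(0,π)}^2 = 60 + 34*π

u'(x) = -3*cos(x).
Expand u² and (u')² and integrate term by term on (0, π), using: for integers n ≥ 1, ∫_0^π sin²(nx) dx = ∫_0^π cos²(nx) dx = π/2; for n ≠ n', ∫_0^π sin(nx)sin(n'x) dx = ∫_0^π cos(nx)cos(n'x) dx = 0; and by product-to-sum, ∫_0^π sin(nx)cos(n'x) dx = ½∫_0^π [sin((n+n')x) + sin((n−n')x)] dx, which is 0 when n+n' is even and 2n/(n²−n'²) when n+n' is odd (it need not vanish on (0, π)). For the constant mode: ∫_0^π 1 dx = π, ∫_0^π cos(nx) dx = 0, ∫_0^π sin(nx) dx = (1−(−1)^n)/n.
  u² squared terms: (-5)²·∫1 dx = 25·π = 25*π;  (-3)²·∫sin(x)² dx = 9·π/2 = 9*π/2.
  u² cross terms: 2·(-5)·(-3)·∫1·sin(x) dx = 30·(2) = 60.
  So ∫_0^π u² dx = 25*π + 9*π/2 + 60 = 60 + 59*π/2.
  (u')² squared terms: (-3)²·∫cos(x)² dx = 9·π/2 = 9*π/2.
  So ∫_0^π (u')² dx = 9*π/2.
||u||_{H^1}^2 = (60 + 59*π/2) + (9*π/2) = 60 + 34*π.


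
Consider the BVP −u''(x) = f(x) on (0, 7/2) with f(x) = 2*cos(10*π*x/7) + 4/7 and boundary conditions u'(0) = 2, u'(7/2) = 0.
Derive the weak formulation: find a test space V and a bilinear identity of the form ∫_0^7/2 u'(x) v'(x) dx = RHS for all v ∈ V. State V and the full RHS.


V = H^1(0, 7/2) (v unrestricted at boundary; u is determined up to an additive constant); weak form: ∫_0^7/2 u'v' dx = ∫_0^7/2 (2*cos(10*π*x/7) + 4/7) v dx − 2·v(0) for all v ∈ V.

Multiply both sides by a test function v and integrate from 0 to 7/2:
  ∫_0^7/2 −u''(x) v(x) dx = ∫_0^7/2 f(x) v(x) dx.
Integrate the LHS by parts once:
  ∫_0^7/2 −u'' v dx = −[u'(x) v(x)]_0^7/2 + ∫_0^7/2 u'(x) v'(x) dx.
Thus ∫_0^7/2 u'(x) v'(x) dx = ∫_0^7/2 f(x) v(x) dx + [u'(x) v(x)]_0^7/2.
Choose V so that boundary terms are either known or forced to vanish.
u has inhomogeneous Neumann u'(0) = 2, u'(7/2) = 0. [u' v]_0^7/2 = (0)·v(7/2) − (2)·v(0) = − 2·v(0). Take V = H^1(0, 7/2); boundary term becomes part of RHS.
Weak formulation: find u (satisfying any essential BC) such that ∫_0^7/2 u'(x) v'(x) dx = ∫_0^7/2 f v dx − 2·v(0) for all v ∈ V (Neumann data are natural BCs: they enter the RHS as boundary terms).
Substituting f(x) = 2*cos(10*π*x/7) + 4/7, the right-hand side is ∫_0^7/2 (2*cos(10*π*x/7) + 4/7) v dx − 2·v(0).
Compatibility check (pure Neumann): taking v ≡ 1 ∈ V gives 0 = ∫_0^7/2 f dx + (0) − (2), i.e. ∫_0^7/2 f dx must equal u'(0) − u'(7/2) = 2. Indeed ∫_0^7/2 (2*cos(10*π*x/7) + 4/7) dx = 2, so the data are compatible. The solution is then unique only up to an additive constant (fix it e.g. by requiring ∫_0^7/2 u dx = 0).


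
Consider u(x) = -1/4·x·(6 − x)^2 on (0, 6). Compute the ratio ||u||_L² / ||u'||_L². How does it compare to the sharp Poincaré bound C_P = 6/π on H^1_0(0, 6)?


||u||_L² / ||u'||_L² = 3*sqrt(14)/7 < C_P = 6/π.

u(x) = -1/4·x·(6 − x)^2, so u'(x) = 3*(2 - x)*(x - 6)/4.
u(x) = -1/4·x·(6 − x)^2 vanishes at x = 0 and x = 6, so u ∈ H^1_0(0, 6). Differentiate via the product rule and integrate the resulting polynomials term by term.
  ∫_0^6 u² dx = ∫_0^6 (x^6/16 - 3*x^5/2 + 27*x^4/2 - 54*x^3 + 81*x^2) dx. Term by term:
    ∫_0^6 x^6/16 dx = 17496/7;  ∫_0^6 -3*x^5/2 dx = -11664;  ∫_0^6 27*x^4/2 dx = 104976/5;
    ∫_0^6 -54*x^3 dx = -17496;  ∫_0^6 81*x^2 dx = 5832.
  Sum: 17496/7 − 11664 + 104976/5 − 17496 + 5832 = 5832/35.
  ∫_0^6 (u')² dx = ∫_0^6 (9*x^4/16 - 9*x^3 + 99*x^2/2 - 108*x + 81) dx. Term by term:
    ∫_0^6 9*x^4/16 dx = 4374/5;  ∫_0^6 -9*x^3 dx = -2916;  ∫_0^6 99*x^2/2 dx = 3564;
    ∫_0^6 -108*x dx = -1944;  ∫_0^6 81 dx = 486.
  Sum: 4374/5 − 2916 + 3564 − 1944 + 486 = 324/5.
∫_0^6 u² dx = 5832/35, so ||u||_L² = 54*sqrt(70)/35.
∫_0^6 (u')² dx = 324/5, so ||u'||_L² = 18*sqrt(5)/5.
Ratio ||u||_L² / ||u'||_L² = 3*sqrt(14)/7.
Sharp Poincaré constant on H^1_0(0, 6) is C_P = L/π = 6/π, achieved by sin(π/6·x).
A polynomial bump cannot attain the sharp Poincaré constant (only the first sine eigenfunction does), so the ratio is strictly less than C_P, consistent with ||u||_L² ≤ C_P ||u'||_L².


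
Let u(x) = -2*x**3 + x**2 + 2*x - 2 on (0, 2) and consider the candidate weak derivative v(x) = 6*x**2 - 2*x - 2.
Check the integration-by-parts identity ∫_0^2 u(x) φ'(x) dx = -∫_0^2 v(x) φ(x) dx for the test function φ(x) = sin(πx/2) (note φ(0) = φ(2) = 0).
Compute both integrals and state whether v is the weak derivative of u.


LHS = -192/π^3 + 32/π, RHS = -32/π + 192/π^3. No, v is not the weak derivative of u.

u(x) = -2*x**3 + x**2 + 2*x - 2, classical derivative u'(x) = -6*x**2 + 2*x + 2.
φ(x) = sin(πx/2), so φ'(x) = π*cos(π*x/2)/2.
Note φ(0) = φ(2) = 0, so the boundary term u·φ vanishes.
LHS = ∫_0^2 u(x) φ'(x) dx = ∫_0^2 (-π*x^3*cos(π*x/2) + π*x^2*cos(π*x/2)/2 + π*x*cos(π*x/2) - π*cos(π*x/2)) dx. Term by term:
  ∫_0^2 -π*cos(π*x/2) dx = 0;  ∫_0^2 π*x*cos(π*x/2) dx = -8/π;  ∫_0^2 π*x^2*cos(π*x/2)/2 dx = -8/π;
  ∫_0^2 -π*x^3*cos(π*x/2) dx = -192/π^3 + 48/π.
Sum: 0 − 8/π − 8/π + -192/π^3 + 48/π = -192/π^3 + 32/π.
So LHS = -192/π^3 + 32/π.
∫_0^2 v(x) φ(x) dx = ∫_0^2 (6*x^2*sin(π*x/2) - 2*x*sin(π*x/2) - 2*sin(π*x/2)) dx. Term by term:
  ∫_0^2 -2*sin(π*x/2) dx = -8/π;  ∫_0^2 -2*x*sin(π*x/2) dx = -8/π;  ∫_0^2 6*x^2*sin(π*x/2) dx = -192/π^3 + 48/π.
Sum: -8/π − 8/π + -192/π^3 + 48/π = -192/π^3 + 32/π.
So RHS = -∫_0^2 v(x) φ(x) dx = -32/π + 192/π^3.
LHS − RHS = -384/π^3 + 64/π ≠ 0, so the identity fails.
(For a valid weak derivative the identity must hold for EVERY test function, in particular this one. The failure shows v is NOT the weak derivative of u.)
Correct weak derivative would be u'(x) = -6*x**2 + 2*x + 2.


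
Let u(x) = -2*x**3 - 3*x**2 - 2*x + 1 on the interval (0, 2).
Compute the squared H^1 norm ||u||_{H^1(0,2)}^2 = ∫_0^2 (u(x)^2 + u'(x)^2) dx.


||u||_{H^1}^2 = 111826/105

The H^1 norm (squared) on an interval (0, L) is
  ||u||_{H^1}^2 = ∫_0^L u(x)^2 dx + ∫_0^L u'(x)^2 dx.
Compute u'(x) = -6*x**2 - 6*x - 2.
Then u(x)^2 = 4*x**6 + 12*x**5 + 17*x**4 + 8*x**3 - 2*x**2 - 4*x + 1 and u'(x)^2 = 36*x**4 + 72*x**3 + 60*x**2 + 24*x + 4.
Integrate each monomial from 0 to 2 using ∫_0^2 c·x^n dx = c·2^(n+1)/(n+1):
  ∫_0^2 u(x)^2 dx = ∫_0^2 (4*x^6 + 12*x^5 + 17*x^4 + 8*x^3 - 2*x^2 - 4*x + 1) dx. Term by term:
    ∫_0^2 4*x^6 dx = 512/7;  ∫_0^2 12*x^5 dx = 128;  ∫_0^2 17*x^4 dx = 544/5;
    ∫_0^2 8*x^3 dx = 32;  ∫_0^2 -2*x^2 dx = -16/3;  ∫_0^2 -4*x dx = -8;
    ∫_0^2 1 dx = 2.
  Sum: 512/7 + 128 + 544/5 + 32 − 16/3 − 8 + 2 = 34714/105.
  ∫_0^2 u'(x)^2 dx = ∫_0^2 (36*x^4 + 72*x^3 + 60*x^2 + 24*x + 4) dx. Term by term:
    ∫_0^2 36*x^4 dx = 1152/5;  ∫_0^2 72*x^3 dx = 288;  ∫_0^2 60*x^2 dx = 160;
    ∫_0^2 24*x dx = 48;  ∫_0^2 4 dx = 8.
  Sum: 1152/5 + 288 + 160 + 48 + 8 = 3672/5.
Adding: ||u||_{H^1}^2 = 34714/105 + 3672/5 = 111826/105.


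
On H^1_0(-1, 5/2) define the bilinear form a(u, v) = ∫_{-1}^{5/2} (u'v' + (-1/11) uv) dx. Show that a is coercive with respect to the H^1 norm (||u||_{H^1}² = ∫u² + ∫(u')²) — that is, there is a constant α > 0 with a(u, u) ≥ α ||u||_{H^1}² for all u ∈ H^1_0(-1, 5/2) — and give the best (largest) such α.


α = (-49 + 44*π^2)/(11*(4*π^2 + 49))

Coercivity of a(·,·) on H^1_0(-1, 5/2) means a(u, u) ≥ α ||u||_{H^1}² for every u ∈ H^1_0.
The interval has length L = 7/2, and Poincaré/coercivity depend only on L. Here a(u, u) = ∫(u')² + (-1/11)·∫u².
Here c = -1/11 < 0 with |c| < (π/L)² = 4*π^2/49, so coercivity still holds. The condition a(u,u) ≥ α||u||_{H^1}² reads (1−α)∫(u')² ≥ (α−c)∫u². Any admissible α is ≤ 1 (rapidly oscillating u have ∫u²/∫(u')² → 0), and α = 1 would force 0 ≥ (1−c)∫u², impossible since c < 1; so 1−α > 0. By the sharp Poincaré inequality on H^1_0 of an interval of length L, ∫(u')² ≥ (π/L)²∫u² with equality for the first sine mode sin(π(x−x₀)/L) (x₀ the left endpoint), so the inequality holds for all u iff (1−α)(π/L)² ≥ α − c, i.e. α ≤ ((π/L)² + c)/((π/L)² + 1) = (1 + c(L/π)²)/(1 + (L/π)²). (Direct route, valid since c ≤ 0: Poincaré gives c∫u² ≥ c(L/π)²∫(u')², so a(u,u) ≥ (1 + c(L/π)²)∫(u')², while ||u||_{H^1}² ≤ (1 + (L/π)²)∫(u')²; dividing yields the same α.) With (π/L)² = 4*π^2/49 and c = -1/11, the largest admissible constant is α = ((π/L)² + c)/((π/L)² + 1).
Simplifying, α = (-49 + 44*π^2)/(11*(4*π^2 + 49)).


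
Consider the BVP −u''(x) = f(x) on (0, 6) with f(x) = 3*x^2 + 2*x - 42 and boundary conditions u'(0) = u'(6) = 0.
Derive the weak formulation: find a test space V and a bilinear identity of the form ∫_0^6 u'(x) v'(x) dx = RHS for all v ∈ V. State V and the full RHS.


V = H^1(0, 6) (no boundary constraint on v; u is determined up to an additive constant); weak form: ∫_0^6 u'v' dx = ∫_0^6 (3*x^2 + 2*x - 42) v dx for all v ∈ V.

Multiply both sides by a test function v and integrate from 0 to 6:
  ∫_0^6 −u''(x) v(x) dx = ∫_0^6 f(x) v(x) dx.
Integrate the LHS by parts once:
  ∫_0^6 −u'' v dx = −[u'(x) v(x)]_0^6 + ∫_0^6 u'(x) v'(x) dx.
Thus ∫_0^6 u'(x) v'(x) dx = ∫_0^6 f(x) v(x) dx + [u'(x) v(x)]_0^6.
Choose V so that boundary terms are either known or forced to vanish.
u has homogeneous Neumann: u'(0) = u'(6) = 0. So [u' v]_0^6 = 0·v(6) − 0·v(0) = 0 for any v; take V = H^1(0, 6).
Weak formulation: find u (satisfying any essential BC) such that ∫_0^6 u'(x) v'(x) dx = ∫_0^6 f v dx for all v ∈ V (homogeneous Neumann, so boundary terms vanish).
Substituting f(x) = 3*x^2 + 2*x - 42, the right-hand side is ∫_0^6 (3*x^2 + 2*x - 42) v dx.
Compatibility check (pure Neumann): taking v ≡ 1 ∈ V gives 0 = ∫_0^6 f dx + (0) − (0), i.e. ∫_0^6 f dx must equal u'(0) − u'(6) = 0. Indeed ∫_0^6 (3*x^2 + 2*x - 42) dx = 0, so the data are compatible. The solution is then unique only up to an additive constant (fix it e.g. by requiring ∫_0^6 u dx = 0).


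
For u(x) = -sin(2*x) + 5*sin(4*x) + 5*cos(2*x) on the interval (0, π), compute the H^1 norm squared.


||u||_{H^1(0,π)}^2 = 555*π/2

u'(x) = -10*sin(2*x) - 2*cos(2*x) + 20*cos(4*x).
Expand u² and (u')² and integrate term by term on (0, π), using: for integers n ≥ 1, ∫_0^π sin²(nx) dx = ∫_0^π cos²(nx) dx = π/2; for n ≠ n', ∫_0^π sin(nx)sin(n'x) dx = ∫_0^π cos(nx)cos(n'x) dx = 0; and by product-to-sum, ∫_0^π sin(nx)cos(n'x) dx = ½∫_0^π [sin((n+n')x) + sin((n−n')x)] dx, which is 0 when n+n' is even and 2n/(n²−n'²) when n+n' is odd (it need not vanish on (0, π)).
  u² squared terms: (-1)²·∫sin(2x)² dx = 1·π/2 = π/2;  (5)²·∫cos(2x)² dx = 25·π/2 = 25*π/2;  (5)²·∫sin(4x)² dx = 25·π/2 = 25*π/2.
  u² cross terms: 2·(-1)·(5)·∫sin(2x)·cos(2x) dx = -10·(0) = 0;  2·(-1)·(5)·∫sin(2x)·sin(4x) dx = -10·(0) = 0;  2·(5)·(5)·∫cos(2x)·sin(4x) dx = 50·(0) = 0.
  So ∫_0^π u² dx = π/2 + 25*π/2 + 25*π/2 + 0 + 0 + 0 = 51*π/2.
  (u')² squared terms: (-10)²·∫sin(2x)² dx = 100·π/2 = 50*π;  (-2)²·∫cos(2x)² dx = 4·π/2 = 2*π;  (20)²·∫cos(4x)² dx = 400·π/2 = 200*π.
  (u')² cross terms: 2·(-10)·(-2)·∫sin(2x)·cos(2x) dx = 40·(0) = 0;  2·(-10)·(20)·∫sin(2x)·cos(4x) dx = -400·(0) = 0;  2·(-2)·(20)·∫cos(2x)·cos(4x) dx = -80·(0) = 0.
  So ∫_0^π (u')² dx = 50*π + 2*π + 200*π + 0 + 0 + 0 = 252*π.
||u||_{H^1}^2 = (51*π/2) + (252*π) = 555*π/2.


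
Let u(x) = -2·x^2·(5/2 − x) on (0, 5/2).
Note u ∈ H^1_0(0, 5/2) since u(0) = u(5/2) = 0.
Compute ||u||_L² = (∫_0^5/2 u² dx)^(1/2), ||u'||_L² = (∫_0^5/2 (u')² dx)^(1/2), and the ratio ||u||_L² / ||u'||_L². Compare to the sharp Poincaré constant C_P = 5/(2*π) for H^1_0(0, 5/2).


||u||_L² / ||u'||_L² = 5*sqrt(14)/28 < C_P = 5/(2*π).

u(x) = -2·x^2·(5/2 − x), so u'(x) = 2*x*(3*x - 5).
u(x) = -2·x^2·(5/2 − x) vanishes at x = 0 and x = 5/2, so u ∈ H^1_0(0, 5/2). Differentiate via the product rule and integrate the resulting polynomials term by term.
  ∫_0^5/2 u² dx = ∫_0^5/2 (4*x^6 - 20*x^5 + 25*x^4) dx. Term by term:
    ∫_0^5/2 4*x^6 dx = 78125/224;  ∫_0^5/2 -20*x^5 dx = -78125/96;  ∫_0^5/2 25*x^4 dx = 15625/32.
  Sum: 78125/224 − 78125/96 + 15625/32 = 15625/672.
  ∫_0^5/2 (u')² dx = ∫_0^5/2 (36*x^4 - 120*x^3 + 100*x^2) dx. Term by term:
    ∫_0^5/2 36*x^4 dx = 5625/8;  ∫_0^5/2 -120*x^3 dx = -9375/8;  ∫_0^5/2 100*x^2 dx = 3125/6.
  Sum: 5625/8 − 9375/8 + 3125/6 = 625/12.
∫_0^5/2 u² dx = 15625/672, so ||u||_L² = 125*sqrt(42)/168.
∫_0^5/2 (u')² dx = 625/12, so ||u'||_L² = 25*sqrt(3)/6.
Ratio ||u||_L² / ||u'||_L² = 5*sqrt(14)/28.
Sharp Poincaré constant on H^1_0(0, 5/2) is C_P = L/π = 5/(2*π), achieved by sin(2*π/5·x).
A polynomial bump cannot attain the sharp Poincaré constant (only the first sine eigenfunction does), so the ratio is strictly less than C_P, consistent with ||u||_L² ≤ C_P ||u'||_L².


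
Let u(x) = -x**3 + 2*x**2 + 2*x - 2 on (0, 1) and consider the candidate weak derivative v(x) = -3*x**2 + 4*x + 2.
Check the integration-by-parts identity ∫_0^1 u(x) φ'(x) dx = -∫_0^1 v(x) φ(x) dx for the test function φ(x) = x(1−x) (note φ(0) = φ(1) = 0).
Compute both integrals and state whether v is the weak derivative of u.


LHS = -31/60, RHS = -31/60. Yes, v = u' weakly.

u(x) = -x**3 + 2*x**2 + 2*x - 2, classical derivative u'(x) = -3*x**2 + 4*x + 2.
φ(x) = x(1−x), so φ'(x) = 1 - 2*x.
Note φ(0) = φ(1) = 0, so the boundary term u·φ vanishes.
LHS = ∫_0^1 u(x) φ'(x) dx = ∫_0^1 (2*x^4 - 5*x^3 - 2*x^2 + 6*x - 2) dx. Term by term:
  ∫_0^1 2*x^4 dx = 2/5;  ∫_0^1 -5*x^3 dx = -5/4;  ∫_0^1 -2*x^2 dx = -2/3;
  ∫_0^1 6*x dx = 3;  ∫_0^1 -2 dx = -2.
Sum: 2/5 − 5/4 − 2/3 + 3 − 2 = -31/60.
So LHS = -31/60.
∫_0^1 v(x) φ(x) dx = ∫_0^1 (3*x^4 - 7*x^3 + 2*x^2 + 2*x) dx. Term by term:
  ∫_0^1 3*x^4 dx = 3/5;  ∫_0^1 -7*x^3 dx = -7/4;  ∫_0^1 2*x^2 dx = 2/3;
  ∫_0^1 2*x dx = 1.
Sum: 3/5 − 7/4 + 2/3 + 1 = 31/60.
So RHS = -∫_0^1 v(x) φ(x) dx = -31/60.
LHS = RHS, so the identity holds for this test φ.
Moreover u is smooth here and v(x) = u'(x) = -3*x**2 + 4*x + 2 pointwise, so the identity holds for every test function. Hence v is the weak derivative of u.


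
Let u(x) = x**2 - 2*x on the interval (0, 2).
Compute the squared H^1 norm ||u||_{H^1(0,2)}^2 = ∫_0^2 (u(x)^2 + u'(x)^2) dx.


||u||_{H^1}^2 = 56/15

The H^1 norm (squared) on an interval (0, L) is
  ||u||_{H^1}^2 = ∫_0^L u(x)^2 dx + ∫_0^L u'(x)^2 dx.
Compute u'(x) = 2*x - 2.
Then u(x)^2 = x**4 - 4*x**3 + 4*x**2 and u'(x)^2 = 4*x**2 - 8*x + 4.
Integrate each monomial from 0 to 2 using ∫_0^2 c·x^n dx = c·2^(n+1)/(n+1):
  ∫_0^2 u(x)^2 dx = ∫_0^2 (x^4 - 4*x^3 + 4*x^2) dx. Term by term:
    ∫_0^2 x^4 dx = 32/5;  ∫_0^2 -4*x^3 dx = -16;  ∫_0^2 4*x^2 dx = 32/3.
  Sum: 32/5 − 16 + 32/3 = 16/15.
  ∫_0^2 u'(x)^2 dx = ∫_0^2 (4*x^2 - 8*x + 4) dx. Term by term:
    ∫_0^2 4*x^2 dx = 32/3;  ∫_0^2 -8*x dx = -16;  ∫_0^2 4 dx = 8.
  Sum: 32/3 − 16 + 8 = 8/3.
Adding: ||u||_{H^1}^2 = 16/15 + 8/3 = 56/15.


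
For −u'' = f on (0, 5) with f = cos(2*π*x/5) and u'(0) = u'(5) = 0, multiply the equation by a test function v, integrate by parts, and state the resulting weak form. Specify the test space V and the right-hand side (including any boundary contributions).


V = H^1(0, 5) (no boundary constraint on v; u is determined up to an additive constant); weak form: ∫_0^5 u'v' dx = ∫_0^5 (cos(2*π*x/5)) v dx for all v ∈ V.

Multiply both sides by a test function v and integrate from 0 to 5:
  ∫_0^5 −u''(x) v(x) dx = ∫_0^5 f(x) v(x) dx.
Integrate the LHS by parts once:
  ∫_0^5 −u'' v dx = −[u'(x) v(x)]_0^5 + ∫_0^5 u'(x) v'(x) dx.
Thus ∫_0^5 u'(x) v'(x) dx = ∫_0^5 f(x) v(x) dx + [u'(x) v(x)]_0^5.
Choose V so that boundary terms are either known or forced to vanish.
u has homogeneous Neumann: u'(0) = u'(5) = 0. So [u' v]_0^5 = 0·v(5) − 0·v(0) = 0 for any v; take V = H^1(0, 5).
Weak formulation: find u (satisfying any essential BC) such that ∫_0^5 u'(x) v'(x) dx = ∫_0^5 f v dx for all v ∈ V (homogeneous Neumann, so boundary terms vanish).
Substituting f(x) = cos(2*π*x/5), the right-hand side is ∫_0^5 (cos(2*π*x/5)) v dx.
Compatibility check (pure Neumann): taking v ≡ 1 ∈ V gives 0 = ∫_0^5 f dx + (0) − (0), i.e. ∫_0^5 f dx must equal u'(0) − u'(5) = 0. Indeed ∫_0^5 (cos(2*π*x/5)) dx = 0, so the data are compatible. The solution is then unique only up to an additive constant (fix it e.g. by requiring ∫_0^5 u dx = 0).


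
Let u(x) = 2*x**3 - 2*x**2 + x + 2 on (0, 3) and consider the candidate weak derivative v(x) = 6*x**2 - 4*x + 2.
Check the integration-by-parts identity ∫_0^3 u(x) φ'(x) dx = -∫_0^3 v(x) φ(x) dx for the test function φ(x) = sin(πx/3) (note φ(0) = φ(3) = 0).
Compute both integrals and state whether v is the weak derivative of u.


LHS = -132/π + 648/π^3, RHS = -138/π + 648/π^3. No, v is not the weak derivative of u.

u(x) = 2*x**3 - 2*x**2 + x + 2, classical derivative u'(x) = 6*x**2 - 4*x + 1.
φ(x) = sin(πx/3), so φ'(x) = π*cos(π*x/3)/3.
Note φ(0) = φ(3) = 0, so the boundary term u·φ vanishes.
LHS = ∫_0^3 u(x) φ'(x) dx = ∫_0^3 (2*π*x^3*cos(π*x/3)/3 - 2*π*x^2*cos(π*x/3)/3 + π*x*cos(π*x/3)/3 + 2*π*cos(π*x/3)/3) dx. Term by term:
  ∫_0^3 2*π*cos(π*x/3)/3 dx = 0;  ∫_0^3 -2*π*x^2*cos(π*x/3)/3 dx = 36/π;  ∫_0^3 π*x*cos(π*x/3)/3 dx = -6/π;
  ∫_0^3 2*π*x^3*cos(π*x/3)/3 dx = -162/π + 648/π^3.
Sum: 0 + 36/π − 6/π + -162/π + 648/π^3 = -132/π + 648/π^3.
So LHS = -132/π + 648/π^3.
∫_0^3 v(x) φ(x) dx = ∫_0^3 (6*x^2*sin(π*x/3) - 4*x*sin(π*x/3) + 2*sin(π*x/3)) dx. Term by term:
  ∫_0^3 2*sin(π*x/3) dx = 12/π;  ∫_0^3 -4*x*sin(π*x/3) dx = -36/π;  ∫_0^3 6*x^2*sin(π*x/3) dx = -648/π^3 + 162/π.
Sum: 12/π − 36/π + -648/π^3 + 162/π = -648/π^3 + 138/π.
So RHS = -∫_0^3 v(x) φ(x) dx = -138/π + 648/π^3.
LHS − RHS = 6/π ≠ 0, so the identity fails.
(For a valid weak derivative the identity must hold for EVERY test function, in particular this one. The failure shows v is NOT the weak derivative of u.)
Correct weak derivative would be u'(x) = 6*x**2 - 4*x + 1.


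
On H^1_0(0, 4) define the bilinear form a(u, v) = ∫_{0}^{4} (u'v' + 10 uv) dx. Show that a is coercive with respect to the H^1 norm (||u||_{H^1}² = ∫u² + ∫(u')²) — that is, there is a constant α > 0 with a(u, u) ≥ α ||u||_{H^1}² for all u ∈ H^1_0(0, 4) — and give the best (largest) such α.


α = 1

Coercivity of a(·,·) on H^1_0(0, 4) means a(u, u) ≥ α ||u||_{H^1}² for every u ∈ H^1_0.
The interval has length L = 4, and Poincaré/coercivity depend only on L. Here a(u, u) = ∫(u')² + (10)·∫u².
Here c = 10 ≥ 1, so a(u,u) = ∫(u')² + c∫u² ≥ ∫(u')² + ∫u² = ||u||_{H^1}², i.e. α = 1 works. No larger α is possible: a(u,u) ≥ α||u||_{H^1}² means (1−α)∫(u')² ≥ (α−c)∫u², and for the modes u_n = sin(nπ(x−x₀)/L) (x₀ the left endpoint) one has ∫u_n²/∫(u_n')² = (L/(nπ))² → 0, so a(u_n,u_n)/||u_n||_{H^1}² → 1. Hence the optimal constant is α = 1.
Therefore α = 1.


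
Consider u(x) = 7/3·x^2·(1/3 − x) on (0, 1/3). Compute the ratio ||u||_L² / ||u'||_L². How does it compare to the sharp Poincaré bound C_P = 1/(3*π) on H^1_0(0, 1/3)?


||u||_L² / ||u'||_L² = sqrt(14)/42 < C_P = 1/(3*π).

u(x) = 7/3·x^2·(1/3 − x), so u'(x) = 7*x*(2 - 9*x)/9.
u(x) = 7/3·x^2·(1/3 − x) vanishes at x = 0 and x = 1/3, so u ∈ H^1_0(0, 1/3). Differentiate via the product rule and integrate the resulting polynomials term by term.
  ∫_0^1/3 u² dx = ∫_0^1/3 (49*x^6/9 - 98*x^5/27 + 49*x^4/81) dx. Term by term:
    ∫_0^1/3 49*x^6/9 dx = 7/19683;  ∫_0^1/3 -98*x^5/27 dx = -49/59049;  ∫_0^1/3 49*x^4/81 dx = 49/98415.
  Sum: 7/19683 − 49/59049 + 49/98415 = 7/295245.
  ∫_0^1/3 (u')² dx = ∫_0^1/3 (49*x^4 - 196*x^3/9 + 196*x^2/81) dx. Term by term:
    ∫_0^1/3 49*x^4 dx = 49/1215;  ∫_0^1/3 -196*x^3/9 dx = -49/729;  ∫_0^1/3 196*x^2/81 dx = 196/6561.
  Sum: 49/1215 − 49/729 + 196/6561 = 98/32805.
∫_0^1/3 u² dx = 7/295245, so ||u||_L² = sqrt(35)/1215.
∫_0^1/3 (u')² dx = 98/32805, so ||u'||_L² = 7*sqrt(10)/405.
Ratio ||u||_L² / ||u'||_L² = sqrt(14)/42.
Sharp Poincaré constant on H^1_0(0, 1/3) is C_P = L/π = 1/(3*π), achieved by sin(3*π·x).
A polynomial bump cannot attain the sharp Poincaré constant (only the first sine eigenfunction does), so the ratio is strictly less than C_P, consistent with ||u||_L² ≤ C_P ||u'||_L².


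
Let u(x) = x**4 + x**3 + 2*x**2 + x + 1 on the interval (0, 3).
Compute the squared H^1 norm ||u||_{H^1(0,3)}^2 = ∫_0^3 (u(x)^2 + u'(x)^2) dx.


||u||_{H^1}^2 = 349563/20

The H^1 norm (squared) on an interval (0, L) is
  ||u||_{H^1}^2 = ∫_0^L u(x)^2 dx + ∫_0^L u'(x)^2 dx.
Compute u'(x) = 4*x**3 + 3*x**2 + 4*x + 1.
Then u(x)^2 = x**8 + 2*x**7 + 5*x**6 + 6*x**5 + 8*x**4 + 6*x**3 + 5*x**2 + 2*x + 1 and u'(x)^2 = 16*x**6 + 24*x**5 + 41*x**4 + 32*x**3 + 22*x**2 + 8*x + 1.
Integrate each monomial from 0 to 3 using ∫_0^3 c·x^n dx = c·3^(n+1)/(n+1):
  ∫_0^3 u(x)^2 dx = ∫_0^3 (x^8 + 2*x^7 + 5*x^6 + 6*x^5 + 8*x^4 + 6*x^3 + 5*x^2 + 2*x + 1) dx. Term by term:
    ∫_0^3 x^8 dx = 2187;  ∫_0^3 2*x^7 dx = 6561/4;  ∫_0^3 5*x^6 dx = 10935/7;
    ∫_0^3 6*x^5 dx = 729;  ∫_0^3 8*x^4 dx = 1944/5;  ∫_0^3 6*x^3 dx = 243/2;
    ∫_0^3 5*x^2 dx = 45;  ∫_0^3 2*x dx = 9;  ∫_0^3 1 dx = 3.
  Sum: 2187 + 6561/4 + 10935/7 + 729 + 1944/5 + 243/2 + 45 + 9 + 3 = 935997/140.
  ∫_0^3 u'(x)^2 dx = ∫_0^3 (16*x^6 + 24*x^5 + 41*x^4 + 32*x^3 + 22*x^2 + 8*x + 1) dx. Term by term:
    ∫_0^3 16*x^6 dx = 34992/7;  ∫_0^3 24*x^5 dx = 2916;  ∫_0^3 41*x^4 dx = 9963/5;
    ∫_0^3 32*x^3 dx = 648;  ∫_0^3 22*x^2 dx = 198;  ∫_0^3 8*x dx = 36;
    ∫_0^3 1 dx = 3.
  Sum: 34992/7 + 2916 + 9963/5 + 648 + 198 + 36 + 3 = 377736/35.
Adding: ||u||_{H^1}^2 = 935997/140 + 377736/35 = 349563/20.


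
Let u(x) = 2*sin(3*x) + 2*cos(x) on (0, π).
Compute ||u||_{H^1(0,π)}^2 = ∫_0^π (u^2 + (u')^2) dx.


||u||_{H^1(0,π)}^2 = 24*π

u'(x) = -2*sin(x) + 6*cos(3*x).
Expand u² and (u')² and integrate term by term on (0, π), using: for integers n ≥ 1, ∫_0^π sin²(nx) dx = ∫_0^π cos²(nx) dx = π/2; for n ≠ n', ∫_0^π sin(nx)sin(n'x) dx = ∫_0^π cos(nx)cos(n'x) dx = 0; and by product-to-sum, ∫_0^π sin(nx)cos(n'x) dx = ½∫_0^π [sin((n+n')x) + sin((n−n')x)] dx, which is 0 when n+n' is even and 2n/(n²−n'²) when n+n' is odd (it need not vanish on (0, π)).
  u² squared terms: (2)²·∫cos(x)² dx = 4·π/2 = 2*π;  (2)²·∫sin(3x)² dx = 4·π/2 = 2*π.
  u² cross terms: 2·(2)·(2)·∫cos(x)·sin(3x) dx = 8·(0) = 0.
  So ∫_0^π u² dx = 2*π + 2*π + 0 = 4*π.
  (u')² squared terms: (-2)²·∫sin(x)² dx = 4·π/2 = 2*π;  (6)²·∫cos(3x)² dx = 36·π/2 = 18*π.
  (u')² cross terms: 2·(-2)·(6)·∫sin(x)·cos(3x) dx = -24·(0) = 0.
  So ∫_0^π (u')² dx = 2*π + 18*π + 0 = 20*π.
||u||_{H^1}^2 = (4*π) + (20*π) = 24*π.


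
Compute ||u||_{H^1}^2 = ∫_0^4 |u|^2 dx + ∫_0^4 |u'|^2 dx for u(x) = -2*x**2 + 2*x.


||u||_{H^1}^2 = 9328/15

The H^1 norm (squared) on an interval (0, L) is
  ||u||_{H^1}^2 = ∫_0^L u(x)^2 dx + ∫_0^L u'(x)^2 dx.
Compute u'(x) = 2 - 4*x.
Then u(x)^2 = 4*x**4 - 8*x**3 + 4*x**2 and u'(x)^2 = 16*x**2 - 16*x + 4.
Integrate each monomial from 0 to 4 using ∫_0^4 c·x^n dx = c·4^(n+1)/(n+1):
  ∫_0^4 u(x)^2 dx = ∫_0^4 (4*x^4 - 8*x^3 + 4*x^2) dx. Term by term:
    ∫_0^4 4*x^4 dx = 4096/5;  ∫_0^4 -8*x^3 dx = -512;  ∫_0^4 4*x^2 dx = 256/3.
  Sum: 4096/5 − 512 + 256/3 = 5888/15.
  ∫_0^4 u'(x)^2 dx = ∫_0^4 (16*x^2 - 16*x + 4) dx. Term by term:
    ∫_0^4 16*x^2 dx = 1024/3;  ∫_0^4 -16*x dx = -128;  ∫_0^4 4 dx = 16.
  Sum: 1024/3 − 128 + 16 = 688/3.
Adding: ||u||_{H^1}^2 = 5888/15 + 688/3 = 9328/15.


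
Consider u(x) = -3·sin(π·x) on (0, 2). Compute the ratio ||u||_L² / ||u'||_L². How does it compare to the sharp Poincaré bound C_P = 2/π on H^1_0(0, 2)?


||u||_L² / ||u'||_L² = 1/π < C_P = 2/π.

u(x) = -3·sin(π·x), so u'(x) = -3*π*cos(π*x).
Writing u(x) = A·sin(kπx/L) with A = -3 and k = 2, use ∫_0^L sin²(kπx/L) dx = L/2 and ∫_0^L cos²(kπx/L) dx = L/2.
u² = 9·sin²(π·x) and (u')² = 9*π^2·cos²(π·x), and each of sin², cos² integrates to L/2 = 1 over (0, 2).
∫_0^2 u² dx = 9, so ||u||_L² = 3.
∫_0^2 (u')² dx = 9*π^2, so ||u'||_L² = 3*π.
Ratio ||u||_L² / ||u'||_L² = 1/π.
Sharp Poincaré constant on H^1_0(0, 2) is C_P = L/π = 2/π, achieved by sin(π/2·x).
This is the k = 2 harmonic; the ratio L/(kπ) is strictly less than C_P = L/π, consistent with the sharp inequality ||u||_L² ≤ C_P ||u'||_L².


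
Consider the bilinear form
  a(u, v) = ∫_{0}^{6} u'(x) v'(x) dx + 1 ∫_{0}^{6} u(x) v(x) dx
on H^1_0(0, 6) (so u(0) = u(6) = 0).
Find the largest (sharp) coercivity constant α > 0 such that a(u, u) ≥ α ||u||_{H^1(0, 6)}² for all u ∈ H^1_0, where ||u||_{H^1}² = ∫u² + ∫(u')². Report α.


α = 1

Coercivity of a(·,·) on H^1_0(0, 6) means a(u, u) ≥ α ||u||_{H^1}² for every u ∈ H^1_0.
The interval has length L = 6, and Poincaré/coercivity depend only on L. Here a(u, u) = ∫(u')² + (1)·∫u².
Here c = 1 ≥ 1, so a(u,u) = ∫(u')² + c∫u² ≥ ∫(u')² + ∫u² = ||u||_{H^1}², i.e. α = 1 works. No larger α is possible: a(u,u) ≥ α||u||_{H^1}² means (1−α)∫(u')² ≥ (α−c)∫u², and for the modes u_n = sin(nπ(x−x₀)/L) (x₀ the left endpoint) one has ∫u_n²/∫(u_n')² = (L/(nπ))² → 0, so a(u_n,u_n)/||u_n||_{H^1}² → 1. Hence the optimal constant is α = 1.
Therefore α = 1.


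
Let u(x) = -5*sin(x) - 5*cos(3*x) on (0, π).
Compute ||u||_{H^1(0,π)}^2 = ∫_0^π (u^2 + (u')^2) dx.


||u||_{H^1(0,π)}^2 = 150*π

u'(x) = 15*sin(3*x) - 5*cos(x).
Expand u² and (u')² and integrate term by term on (0, π), using: for integers n ≥ 1, ∫_0^π sin²(nx) dx = ∫_0^π cos²(nx) dx = π/2; for n ≠ n', ∫_0^π sin(nx)sin(n'x) dx = ∫_0^π cos(nx)cos(n'x) dx = 0; and by product-to-sum, ∫_0^π sin(nx)cos(n'x) dx = ½∫_0^π [sin((n+n')x) + sin((n−n')x)] dx, which is 0 when n+n' is even and 2n/(n²−n'²) when n+n' is odd (it need not vanish on (0, π)).
  u² squared terms: (-5)²·∫cos(3x)² dx = 25·π/2 = 25*π/2;  (-5)²·∫sin(x)² dx = 25·π/2 = 25*π/2.
  u² cross terms: 2·(-5)·(-5)·∫cos(3x)·sin(x) dx = 50·(0) = 0.
  So ∫_0^π u² dx = 25*π/2 + 25*π/2 + 0 = 25*π.
  (u')² squared terms: (-5)²·∫cos(x)² dx = 25·π/2 = 25*π/2;  (15)²·∫sin(3x)² dx = 225·π/2 = 225*π/2.
  (u')² cross terms: 2·(-5)·(15)·∫cos(x)·sin(3x) dx = -150·(0) = 0.
  So ∫_0^π (u')² dx = 25*π/2 + 225*π/2 + 0 = 125*π.
||u||_{H^1}^2 = (25*π) + (125*π) = 150*π.


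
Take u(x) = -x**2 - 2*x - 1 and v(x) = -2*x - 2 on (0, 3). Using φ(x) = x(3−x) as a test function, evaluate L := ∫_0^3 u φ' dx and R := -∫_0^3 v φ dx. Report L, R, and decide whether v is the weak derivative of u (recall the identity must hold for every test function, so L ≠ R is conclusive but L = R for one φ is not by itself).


LHS = 45/2, RHS = 45/2. Yes, v = u' weakly.

u(x) = -x**2 - 2*x - 1, classical derivative u'(x) = -2*x - 2.
φ(x) = x(3−x), so φ'(x) = 3 - 2*x.
Note φ(0) = φ(3) = 0, so the boundary term u·φ vanishes.
LHS = ∫_0^3 u(x) φ'(x) dx = ∫_0^3 (2*x^3 + x^2 - 4*x - 3) dx. Term by term:
  ∫_0^3 2*x^3 dx = 81/2;  ∫_0^3 x^2 dx = 9;  ∫_0^3 -4*x dx = -18;
  ∫_0^3 -3 dx = -9.
Sum: 81/2 + 9 − 18 − 9 = 45/2.
So LHS = 45/2.
∫_0^3 v(x) φ(x) dx = ∫_0^3 (2*x^3 - 4*x^2 - 6*x) dx. Term by term:
  ∫_0^3 2*x^3 dx = 81/2;  ∫_0^3 -4*x^2 dx = -36;  ∫_0^3 -6*x dx = -27.
Sum: 81/2 − 36 − 27 = -45/2.
So RHS = -∫_0^3 v(x) φ(x) dx = 45/2.
LHS = RHS, so the identity holds for this test φ.
Moreover u is smooth here and v(x) = u'(x) = -2*x - 2 pointwise, so the identity holds for every test function. Hence v is the weak derivative of u.


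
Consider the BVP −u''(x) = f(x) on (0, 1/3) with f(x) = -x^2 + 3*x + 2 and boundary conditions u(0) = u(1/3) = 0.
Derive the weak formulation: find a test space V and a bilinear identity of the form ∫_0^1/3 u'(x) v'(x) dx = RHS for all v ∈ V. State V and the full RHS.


V = H^1_0(0, 1/3) (so v(0) = v(1/3) = 0); weak form: ∫_0^1/3 u'v' dx = ∫_0^1/3 (-x^2 + 3*x + 2) v dx for all v ∈ V.

Multiply both sides by a test function v and integrate from 0 to 1/3:
  ∫_0^1/3 −u''(x) v(x) dx = ∫_0^1/3 f(x) v(x) dx.
Integrate the LHS by parts once:
  ∫_0^1/3 −u'' v dx = −[u'(x) v(x)]_0^1/3 + ∫_0^1/3 u'(x) v'(x) dx.
Thus ∫_0^1/3 u'(x) v'(x) dx = ∫_0^1/3 f(x) v(x) dx + [u'(x) v(x)]_0^1/3.
Choose V so that boundary terms are either known or forced to vanish.
u is Dirichlet: u(0) = u(1/3) = 0. Let V = H^1_0(0, 1/3); then v(0) = v(1/3) = 0, and [u' v]_0^1/3 = 0.
Weak formulation: find u (satisfying any essential BC) such that ∫_0^1/3 u'(x) v'(x) dx = ∫_0^1/3 f v dx for all v ∈ V.
Substituting f(x) = -x^2 + 3*x + 2, the right-hand side is ∫_0^1/3 (-x^2 + 3*x + 2) v dx.


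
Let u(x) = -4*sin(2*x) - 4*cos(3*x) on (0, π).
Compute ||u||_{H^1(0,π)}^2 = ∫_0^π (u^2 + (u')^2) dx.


||u||_{H^1(0,π)}^2 = -256 + 120*π

u'(x) = 12*sin(3*x) - 8*cos(2*x).
Expand u² and (u')² and integrate term by term on (0, π), using: for integers n ≥ 1, ∫_0^π sin²(nx) dx = ∫_0^π cos²(nx) dx = π/2; for n ≠ n', ∫_0^π sin(nx)sin(n'x) dx = ∫_0^π cos(nx)cos(n'x) dx = 0; and by product-to-sum, ∫_0^π sin(nx)cos(n'x) dx = ½∫_0^π [sin((n+n')x) + sin((n−n')x)] dx, which is 0 when n+n' is even and 2n/(n²−n'²) when n+n' is odd (it need not vanish on (0, π)).
  u² squared terms: (-4)²·∫cos(3x)² dx = 16·π/2 = 8*π;  (-4)²·∫sin(2x)² dx = 16·π/2 = 8*π.
  u² cross terms: 2·(-4)·(-4)·∫cos(3x)·sin(2x) dx = 32·(-4/5) = -128/5.
  So ∫_0^π u² dx = 8*π + 8*π − 128/5 = -128/5 + 16*π.
  (u')² squared terms: (-8)²·∫cos(2x)² dx = 64·π/2 = 32*π;  (12)²·∫sin(3x)² dx = 144·π/2 = 72*π.
  (u')² cross terms: 2·(-8)·(12)·∫cos(2x)·sin(3x) dx = -192·(6/5) = -1152/5.
  So ∫_0^π (u')² dx = 32*π + 72*π − 1152/5 = -1152/5 + 104*π.
||u||_{H^1}^2 = (-128/5 + 16*π) + (-1152/5 + 104*π) = -256 + 120*π.


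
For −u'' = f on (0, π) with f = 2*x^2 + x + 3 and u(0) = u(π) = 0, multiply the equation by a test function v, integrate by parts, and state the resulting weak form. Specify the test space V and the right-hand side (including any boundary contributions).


V = H^1_0(0, π) (so v(0) = v(π) = 0); weak form: ∫_0^π u'v' dx = ∫_0^π (2*x^2 + x + 3) v dx for all v ∈ V.

Multiply both sides by a test function v and integrate from 0 to π:
  ∫_0^π −u''(x) v(x) dx = ∫_0^π f(x) v(x) dx.
Integrate the LHS by parts once:
  ∫_0^π −u'' v dx = −[u'(x) v(x)]_0^π + ∫_0^π u'(x) v'(x) dx.
Thus ∫_0^π u'(x) v'(x) dx = ∫_0^π f(x) v(x) dx + [u'(x) v(x)]_0^π.
Choose V so that boundary terms are either known or forced to vanish.
u is Dirichlet: u(0) = u(π) = 0. Let V = H^1_0(0, π); then v(0) = v(π) = 0, and [u' v]_0^π = 0.
Weak formulation: find u (satisfying any essential BC) such that ∫_0^π u'(x) v'(x) dx = ∫_0^π f v dx for all v ∈ V.
Substituting f(x) = 2*x^2 + x + 3, the right-hand side is ∫_0^π (2*x^2 + x + 3) v dx.


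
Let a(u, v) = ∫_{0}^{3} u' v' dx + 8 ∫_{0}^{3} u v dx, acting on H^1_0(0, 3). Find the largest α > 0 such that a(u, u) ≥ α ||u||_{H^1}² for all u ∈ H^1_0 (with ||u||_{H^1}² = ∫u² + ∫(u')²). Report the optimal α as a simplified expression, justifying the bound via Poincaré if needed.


α = 1

Coercivity of a(·,·) on H^1_0(0, 3) means a(u, u) ≥ α ||u||_{H^1}² for every u ∈ H^1_0.
The interval has length L = 3, and Poincaré/coercivity depend only on L. Here a(u, u) = ∫(u')² + (8)·∫u².
Here c = 8 ≥ 1, so a(u,u) = ∫(u')² + c∫u² ≥ ∫(u')² + ∫u² = ||u||_{H^1}², i.e. α = 1 works. No larger α is possible: a(u,u) ≥ α||u||_{H^1}² means (1−α)∫(u')² ≥ (α−c)∫u², and for the modes u_n = sin(nπ(x−x₀)/L) (x₀ the left endpoint) one has ∫u_n²/∫(u_n')² = (L/(nπ))² → 0, so a(u_n,u_n)/||u_n||_{H^1}² → 1. Hence the optimal constant is α = 1.
Therefore α = 1.


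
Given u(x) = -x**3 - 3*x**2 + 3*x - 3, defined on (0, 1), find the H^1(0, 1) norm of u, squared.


||u||_{H^1}^2 = 544/35

The H^1 norm (squared) on an interval (0, L) is
  ||u||_{H^1}^2 = ∫_0^L u(x)^2 dx + ∫_0^L u'(x)^2 dx.
Compute u'(x) = -3*x**2 - 6*x + 3.
Then u(x)^2 = x**6 + 6*x**5 + 3*x**4 - 12*x**3 + 27*x**2 - 18*x + 9 and u'(x)^2 = 9*x**4 + 36*x**3 + 18*x**2 - 36*x + 9.
Integrate each monomial from 0 to 1 using ∫_0^1 c·x^n dx = c·1^(n+1)/(n+1):
  ∫_0^1 u(x)^2 dx = ∫_0^1 (x^6 + 6*x^5 + 3*x^4 - 12*x^3 + 27*x^2 - 18*x + 9) dx. Term by term:
    ∫_0^1 x^6 dx = 1/7;  ∫_0^1 6*x^5 dx = 1;  ∫_0^1 3*x^4 dx = 3/5;
    ∫_0^1 -12*x^3 dx = -3;  ∫_0^1 27*x^2 dx = 9;  ∫_0^1 -18*x dx = -9;
    ∫_0^1 9 dx = 9.
  Sum: 1/7 + 1 + 3/5 − 3 + 9 − 9 + 9 = 271/35.
  ∫_0^1 u'(x)^2 dx = ∫_0^1 (9*x^4 + 36*x^3 + 18*x^2 - 36*x + 9) dx. Term by term:
    ∫_0^1 9*x^4 dx = 9/5;  ∫_0^1 36*x^3 dx = 9;  ∫_0^1 18*x^2 dx = 6;
    ∫_0^1 -36*x dx = -18;  ∫_0^1 9 dx = 9.
  Sum: 9/5 + 9 + 6 − 18 + 9 = 39/5.
Adding: ||u||_{H^1}^2 = 271/35 + 39/5 = 544/35.
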